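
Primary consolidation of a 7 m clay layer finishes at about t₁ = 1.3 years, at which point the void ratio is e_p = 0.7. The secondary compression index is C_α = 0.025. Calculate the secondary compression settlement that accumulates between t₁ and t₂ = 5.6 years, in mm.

Secondary compression: S_s = C_α·H/(1+e_p)·log₁₀(t₂/t₁)
S_s = 0.025×7/(1+0.7)×log₁₀(5.6/1.3)
    = 0.1029 × 0.6342 = 0.06529 m

S_s ≈ 65.3 mm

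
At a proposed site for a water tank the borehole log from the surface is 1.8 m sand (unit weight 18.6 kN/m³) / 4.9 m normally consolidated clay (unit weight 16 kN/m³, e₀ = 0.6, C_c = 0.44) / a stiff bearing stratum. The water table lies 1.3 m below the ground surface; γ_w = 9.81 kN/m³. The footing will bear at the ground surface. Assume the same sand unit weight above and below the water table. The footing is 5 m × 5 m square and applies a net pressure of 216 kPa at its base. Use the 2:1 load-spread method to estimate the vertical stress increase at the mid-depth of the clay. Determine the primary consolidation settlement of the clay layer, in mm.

S_c ≈ 523 mm

Mid-depth of clay below the ground surface: z = 1.8 + 4.9/2 = 4.25 m.
Total vertical stress at mid-clay: σ_v = 18.6×1.8 + 16×2.45 = 72.68 kPa.
Pore pressure: u = 9.81×(4.25 − 1.3) = 28.94 kPa.
Initial effective stress: σ'_0 = σ_v − u = 72.68 − 28.94 = 43.74 kPa.
Stress increase at mid-clay by the 2:1 spreading method:
Δσ = qBL/((B+z)(L+z)) = 216×5×5/((5+4.25)(5+4.25)) = 63.112 kPa
Final effective stress: σ'_f = σ'_0 + Δσ = 43.74 + 63.112 = 106.85 kPa.
Normally consolidated clay, so the full stress increment lies on the virgin compression line:
S_c = C_c·H/(1+e₀)·log₁₀(σ'_f/σ'_0) = 0.44×4.9/(1+0.6)×log₁₀(106.85/43.74)
    = 1.3475 × 0.3879 = 0.5227 m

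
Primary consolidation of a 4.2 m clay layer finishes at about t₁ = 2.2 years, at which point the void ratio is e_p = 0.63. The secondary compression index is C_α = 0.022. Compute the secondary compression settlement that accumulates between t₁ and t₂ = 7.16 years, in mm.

Secondary compression: S_s = C_α·H/(1+e_p)·log₁₀(t₂/t₁)
S_s = 0.022×4.2/(1+0.63)×log₁₀(7.16/2.2)
    = 0.05669 × 0.5125 = 0.02905 m

S_s ≈ 29.1 mm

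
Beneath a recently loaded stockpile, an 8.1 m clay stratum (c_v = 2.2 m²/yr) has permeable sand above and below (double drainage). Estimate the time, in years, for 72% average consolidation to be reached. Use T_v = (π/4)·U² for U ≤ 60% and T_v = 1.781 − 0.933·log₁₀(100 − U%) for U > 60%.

t ≈ 3.21 years

Drainage path length: H_d = H/2 = 4.05 m (double drainage).
U > 60%: T_v = 1.781 − 0.933·log₁₀(100 − 72) = 0.4308.
t = T_v·H_d²/c_v = 0.4308×4.05²/2.2 = 3.212 years.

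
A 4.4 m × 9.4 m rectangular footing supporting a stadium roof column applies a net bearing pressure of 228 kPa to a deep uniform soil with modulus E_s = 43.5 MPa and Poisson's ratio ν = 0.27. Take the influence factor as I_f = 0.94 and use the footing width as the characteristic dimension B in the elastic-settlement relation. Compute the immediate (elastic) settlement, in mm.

S_e ≈ 20.1 mm

Immediate (elastic) settlement: S_e = q·B·(1−ν²)/E_s · I_f.
E_s = 43.5 MPa = 43500 kPa.
S_e = 228 × 4.4 × (1 − 0.27²) / 43500 × 0.94
    = 228 × 4.4 × 0.9271 / 43500 × 0.94
    = 0.0201 m = 20.1 mm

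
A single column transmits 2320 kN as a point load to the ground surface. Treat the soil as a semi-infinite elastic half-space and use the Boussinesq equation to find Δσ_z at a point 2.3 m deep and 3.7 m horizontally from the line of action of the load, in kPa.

Δσ_z ≈ 8.59 kPa

Boussinesq vertical stress below a point load on an elastic half-space:
Δσ_z = 3P/(2πz²) · [1 + (r/z)²]^(−5/2)
r/z = 3.7/2.3 = 1.6087; [1+(r/z)²]^(−5/2) = 0.041011.
Δσ_z = 3×2320/(2π×2.3²) × 0.041011 = 209.4 × 0.041011 = 8.588 kPa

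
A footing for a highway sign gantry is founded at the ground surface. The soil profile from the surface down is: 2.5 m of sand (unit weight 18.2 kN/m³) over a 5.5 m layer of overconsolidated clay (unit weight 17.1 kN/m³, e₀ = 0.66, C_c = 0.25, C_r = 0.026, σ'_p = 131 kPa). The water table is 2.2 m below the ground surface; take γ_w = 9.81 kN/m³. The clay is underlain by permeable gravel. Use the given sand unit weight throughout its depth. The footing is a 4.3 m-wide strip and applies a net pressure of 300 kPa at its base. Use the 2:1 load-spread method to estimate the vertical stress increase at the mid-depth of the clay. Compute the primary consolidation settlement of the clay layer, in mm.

S_c ≈ 176 mm

Mid-depth of clay below the ground surface: z = 2.5 + 5.5/2 = 5.25 m.
Total vertical stress at mid-clay: σ_v = 18.2×2.5 + 17.1×2.75 = 92.525 kPa.
Pore pressure: u = 9.81×(5.25 − 2.2) = 29.921 kPa.
Initial effective stress: σ'_0 = σ_v − u = 92.525 − 29.921 = 62.604 kPa.
Stress increase at mid-clay by the 2:1 spreading method:
Δσ = qB/(B+z) = 300×4.3/(4.3+5.25) = 135.08 kPa
Final effective stress: σ'_f = 62.604 + 135.08 = 197.68 kPa.
σ'_f = 197.68 > σ'_p = 131 kPa, so the stress path crosses the preconsolidation pressure — recompression up to σ'_p, then virgin compression beyond:
S_c = H/(1+e₀)·[C_r·log₁₀(σ'_p/σ'_0) + C_c·log₁₀(σ'_f/σ'_p)]
    = 5.5/1.66 × [0.026×log₁₀(131/62.604) + 0.25×log₁₀(197.68/131)]
    = 3.3133 × [0.0083374 + 0.044673] = 0.1756 m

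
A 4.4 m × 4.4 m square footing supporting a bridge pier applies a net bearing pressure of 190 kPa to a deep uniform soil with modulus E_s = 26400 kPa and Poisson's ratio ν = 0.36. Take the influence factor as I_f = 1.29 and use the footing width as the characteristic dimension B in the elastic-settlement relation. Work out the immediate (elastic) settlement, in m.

S_e ≈ 0.0356 m

Immediate (elastic) settlement: S_e = q·B·(1−ν²)/E_s · I_f.
S_e = 190 × 4.4 × (1 − 0.36²) / 26400 × 1.29
    = 190 × 4.4 × 0.8704 / 26400 × 1.29
    = 0.03556 m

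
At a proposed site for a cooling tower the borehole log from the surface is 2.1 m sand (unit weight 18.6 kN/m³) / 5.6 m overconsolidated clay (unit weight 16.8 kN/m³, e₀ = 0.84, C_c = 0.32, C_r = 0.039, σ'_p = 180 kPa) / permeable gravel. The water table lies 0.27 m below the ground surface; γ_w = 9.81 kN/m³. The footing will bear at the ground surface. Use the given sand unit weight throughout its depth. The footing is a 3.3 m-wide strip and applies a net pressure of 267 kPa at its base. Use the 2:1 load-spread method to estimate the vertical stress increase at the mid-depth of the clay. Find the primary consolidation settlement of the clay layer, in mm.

Mid-depth of clay below the ground surface: z = 2.1 + 5.6/2 = 4.9 m.
Total vertical stress at mid-clay: σ_v = 18.6×2.1 + 16.8×2.8 = 86.1 kPa.
Pore pressure: u = 9.81×(4.9 − 0.27) = 45.42 kPa.
Initial effective stress: σ'_0 = σ_v − u = 86.1 − 45.42 = 40.68 kPa.
Stress increase at mid-clay by the 2:1 spreading method:
Δσ = qB/(B+z) = 267×3.3/(3.3+4.9) = 107.45 kPa
Final effective stress: σ'_f = 40.68 + 107.45 = 148.13 kPa.
σ'_f = 148.13 ≤ σ'_p = 180 kPa, so the clay remains overconsolidated and only the recompression index applies:
S_c = C_r·H/(1+e₀)·log₁₀(σ'_f/σ'_0) = 0.039×5.6/1.84×log₁₀(148.13/40.68)
    = 0.1187 × 0.56126 = 0.06662 m

S_c ≈ 66.6 mm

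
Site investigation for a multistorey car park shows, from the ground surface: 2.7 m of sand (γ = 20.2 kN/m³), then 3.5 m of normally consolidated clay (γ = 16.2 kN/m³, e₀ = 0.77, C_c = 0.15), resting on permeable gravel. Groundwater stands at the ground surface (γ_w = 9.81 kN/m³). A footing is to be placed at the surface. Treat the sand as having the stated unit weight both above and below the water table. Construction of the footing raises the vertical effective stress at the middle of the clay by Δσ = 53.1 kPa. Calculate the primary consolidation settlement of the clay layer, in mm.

S_c ≈ 110 mm

Mid-depth of clay below the ground surface: z = 2.7 + 3.5/2 = 4.45 m.
Total vertical stress at mid-clay: σ_v = 20.2×2.7 + 16.2×1.75 = 82.89 kPa.
Pore pressure: u = 9.81×(4.45 − 0) = 43.655 kPa.
Initial effective stress: σ'_0 = σ_v − u = 82.89 − 43.655 = 39.235 kPa.
Final effective stress: σ'_f = σ'_0 + Δσ = 39.235 + 53.1 = 92.335 kPa.
Normally consolidated clay, so the full stress increment lies on the virgin compression line:
S_c = C_c·H/(1+e₀)·log₁₀(σ'_f/σ'_0) = 0.15×3.5/(1+0.77)×log₁₀(92.335/39.235)
    = 0.29661 × 0.37169 = 0.1102 m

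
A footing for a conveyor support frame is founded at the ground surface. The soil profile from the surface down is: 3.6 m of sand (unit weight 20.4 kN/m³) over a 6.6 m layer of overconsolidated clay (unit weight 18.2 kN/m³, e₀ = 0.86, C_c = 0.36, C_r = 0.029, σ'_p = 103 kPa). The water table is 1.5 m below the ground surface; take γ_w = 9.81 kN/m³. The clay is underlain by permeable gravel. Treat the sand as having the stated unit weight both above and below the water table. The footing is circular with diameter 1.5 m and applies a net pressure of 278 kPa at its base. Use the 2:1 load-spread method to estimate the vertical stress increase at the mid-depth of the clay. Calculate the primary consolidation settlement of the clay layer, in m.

S_c ≈ 0.00467 m

Mid-depth of clay below the ground surface: z = 3.6 + 6.6/2 = 6.9 m.
Total vertical stress at mid-clay: σ_v = 20.4×3.6 + 18.2×3.3 = 133.5 kPa.
Pore pressure: u = 9.81×(6.9 − 1.5) = 52.974 kPa.
Initial effective stress: σ'_0 = σ_v − u = 133.5 − 52.974 = 80.526 kPa.
Stress increase at mid-clay by the 2:1 spreading method:
Δσ ≈ qD²/(D+z)² = 278×1.5²/(1.5+6.9)² = 8.8648 kPa
Final effective stress: σ'_f = 80.526 + 8.8648 = 89.391 kPa.
σ'_f = 89.391 ≤ σ'_p = 103 kPa, so the clay remains overconsolidated and only the recompression index applies:
S_c = C_r·H/(1+e₀)·log₁₀(σ'_f/σ'_0) = 0.029×6.6/1.86×log₁₀(89.391/80.526)
    = 0.1029 × 0.045358 = 0.004668 m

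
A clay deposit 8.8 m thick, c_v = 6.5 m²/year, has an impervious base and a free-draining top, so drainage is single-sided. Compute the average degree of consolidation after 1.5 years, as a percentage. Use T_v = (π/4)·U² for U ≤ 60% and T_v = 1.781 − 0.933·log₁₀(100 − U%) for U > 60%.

U ≈ 40 %

Drainage path length: H_d = H = 8.8 m (single drainage).
T_v = c_v·t/H_d² = 6.5×1.5/8.8² = 0.1259.
T_v = 0.1259 corresponds to the U ≤ 60% branch:
U = √(4T_v/π) = 0.4004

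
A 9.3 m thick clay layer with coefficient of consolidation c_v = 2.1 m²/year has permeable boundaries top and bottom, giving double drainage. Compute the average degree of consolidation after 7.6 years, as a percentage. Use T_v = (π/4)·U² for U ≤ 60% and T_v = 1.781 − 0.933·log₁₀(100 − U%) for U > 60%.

U ≈ 86.9 %

Drainage path length: H_d = H/2 = 4.65 m (double drainage).
T_v = c_v·t/H_d² = 2.1×7.6/4.65² = 0.73812.
T_v = 0.73812 corresponds to the U > 60% branch:
U = 1 − 10^((1.781 − T_v)/0.933)/100 = 0.8688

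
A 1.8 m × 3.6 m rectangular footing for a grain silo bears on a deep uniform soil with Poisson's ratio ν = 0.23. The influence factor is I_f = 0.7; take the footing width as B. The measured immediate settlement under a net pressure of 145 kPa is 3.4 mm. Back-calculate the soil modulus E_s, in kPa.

E_s ≈ 50900 kPa

S_e = q·B·(1−ν²)/E_s · I_f  ⇒  E_s = q·B·(1−ν²)·I_f / S_e.
E_s = 145 × 1.8 × 0.9471 × 0.7 / 0.0034 = 50890 kPa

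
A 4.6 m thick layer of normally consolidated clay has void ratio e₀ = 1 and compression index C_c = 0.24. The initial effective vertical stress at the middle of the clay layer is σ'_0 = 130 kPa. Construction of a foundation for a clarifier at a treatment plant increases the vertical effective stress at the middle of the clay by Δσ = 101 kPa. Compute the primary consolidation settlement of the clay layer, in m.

S_c ≈ 0.138 m

Final effective stress: σ'_f = σ'_0 + Δσ = 130 + 101 = 231 kPa.
Normally consolidated clay, so the full stress increment lies on the virgin compression line:
S_c = C_c·H/(1+e₀)·log₁₀(σ'_f/σ'_0) = 0.24×4.6/(1+1)×log₁₀(231/130)
    = 0.552 × 0.24967 = 0.1378 m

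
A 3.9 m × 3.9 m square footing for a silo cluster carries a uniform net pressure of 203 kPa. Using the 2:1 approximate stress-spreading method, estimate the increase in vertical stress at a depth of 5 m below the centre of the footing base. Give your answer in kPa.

By the 2:1 method the load spreads at 1 horizontal : 2 vertical, so at depth z the loaded area has grown by z in each plan dimension:
Δσ = qBL/((B+z)(L+z)) = 203×3.9×3.9/((3.9+5)(3.9+5)) = 38.98 kPa

Δσ_z ≈ 39 kPa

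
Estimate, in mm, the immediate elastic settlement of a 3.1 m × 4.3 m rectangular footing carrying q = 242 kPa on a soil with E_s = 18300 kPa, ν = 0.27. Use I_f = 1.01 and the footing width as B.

Immediate (elastic) settlement: S_e = q·B·(1−ν²)/E_s · I_f.
S_e = 242 × 3.1 × (1 − 0.27²) / 18300 × 1.01
    = 242 × 3.1 × 0.9271 / 18300 × 1.01
    = 0.03839 m = 38.39 mm

S_e ≈ 38.4 mm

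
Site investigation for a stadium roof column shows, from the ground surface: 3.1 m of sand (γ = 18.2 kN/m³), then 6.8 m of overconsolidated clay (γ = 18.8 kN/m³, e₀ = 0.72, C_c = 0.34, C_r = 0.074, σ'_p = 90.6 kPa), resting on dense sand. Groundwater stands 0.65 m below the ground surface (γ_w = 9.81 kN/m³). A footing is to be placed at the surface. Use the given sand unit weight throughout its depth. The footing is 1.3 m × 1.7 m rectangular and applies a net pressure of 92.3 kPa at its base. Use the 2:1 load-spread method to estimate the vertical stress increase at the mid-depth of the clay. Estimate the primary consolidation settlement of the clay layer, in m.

S_c ≈ 0.00628 m

Mid-depth of clay below the ground surface: z = 3.1 + 6.8/2 = 6.5 m.
Total vertical stress at mid-clay: σ_v = 18.2×3.1 + 18.8×3.4 = 120.34 kPa.
Pore pressure: u = 9.81×(6.5 − 0.65) = 57.389 kPa.
Initial effective stress: σ'_0 = σ_v − u = 120.34 − 57.389 = 62.951 kPa.
Stress increase at mid-clay by the 2:1 spreading method:
Δσ = qBL/((B+z)(L+z)) = 92.3×1.3×1.7/((1.3+6.5)(1.7+6.5)) = 3.1892 kPa
Final effective stress: σ'_f = 62.951 + 3.1892 = 66.14 kPa.
σ'_f = 66.14 ≤ σ'_p = 90.6 kPa, so the clay remains overconsolidated and only the recompression index applies:
S_c = C_r·H/(1+e₀)·log₁₀(σ'_f/σ'_0) = 0.074×6.8/1.72×log₁₀(66.14/62.951)
    = 0.29256 × 0.021462 = 0.006279 m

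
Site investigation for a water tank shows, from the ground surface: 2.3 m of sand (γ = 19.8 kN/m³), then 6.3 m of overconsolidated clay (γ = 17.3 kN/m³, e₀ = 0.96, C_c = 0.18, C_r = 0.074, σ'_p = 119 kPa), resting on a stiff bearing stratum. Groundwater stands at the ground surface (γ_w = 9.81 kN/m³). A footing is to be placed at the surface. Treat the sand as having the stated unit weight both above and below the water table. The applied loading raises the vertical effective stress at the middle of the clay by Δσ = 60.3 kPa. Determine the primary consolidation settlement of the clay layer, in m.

S_c ≈ 0.0858 m

Mid-depth of clay below the ground surface: z = 2.3 + 6.3/2 = 5.45 m.
Total vertical stress at mid-clay: σ_v = 19.8×2.3 + 17.3×3.15 = 100.03 kPa.
Pore pressure: u = 9.81×(5.45 − 0) = 53.465 kPa.
Initial effective stress: σ'_0 = σ_v − u = 100.03 − 53.465 = 46.565 kPa.
Final effective stress: σ'_f = 46.565 + 60.3 = 106.86 kPa.
σ'_f = 106.86 ≤ σ'_p = 119 kPa, so the clay remains overconsolidated and only the recompression index applies:
S_c = C_r·H/(1+e₀)·log₁₀(σ'_f/σ'_0) = 0.074×6.3/1.96×log₁₀(106.86/46.565)
    = 0.23786 × 0.36076 = 0.08581 m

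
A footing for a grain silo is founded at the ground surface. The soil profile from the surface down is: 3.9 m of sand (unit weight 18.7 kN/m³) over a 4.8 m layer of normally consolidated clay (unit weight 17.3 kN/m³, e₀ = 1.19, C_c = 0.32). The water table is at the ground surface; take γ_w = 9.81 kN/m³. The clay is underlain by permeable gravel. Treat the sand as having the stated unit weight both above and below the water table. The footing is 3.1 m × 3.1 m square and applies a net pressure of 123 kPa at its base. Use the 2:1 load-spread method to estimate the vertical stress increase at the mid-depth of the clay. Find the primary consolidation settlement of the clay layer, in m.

Mid-depth of clay below the ground surface: z = 3.9 + 4.8/2 = 6.3 m.
Total vertical stress at mid-clay: σ_v = 18.7×3.9 + 17.3×2.4 = 114.45 kPa.
Pore pressure: u = 9.81×(6.3 − 0) = 61.803 kPa.
Initial effective stress: σ'_0 = σ_v − u = 114.45 − 61.803 = 52.647 kPa.
Stress increase at mid-clay by the 2:1 spreading method:
Δσ = qBL/((B+z)(L+z)) = 123×3.1×3.1/((3.1+6.3)(3.1+6.3)) = 13.377 kPa
Final effective stress: σ'_f = σ'_0 + Δσ = 52.647 + 13.377 = 66.024 kPa.
Normally consolidated clay, so the full stress increment lies on the virgin compression line:
S_c = C_c·H/(1+e₀)·log₁₀(σ'_f/σ'_0) = 0.32×4.8/(1+1.19)×log₁₀(66.024/52.647)
    = 0.70137 × 0.098328 = 0.06896 m

S_c ≈ 0.069 m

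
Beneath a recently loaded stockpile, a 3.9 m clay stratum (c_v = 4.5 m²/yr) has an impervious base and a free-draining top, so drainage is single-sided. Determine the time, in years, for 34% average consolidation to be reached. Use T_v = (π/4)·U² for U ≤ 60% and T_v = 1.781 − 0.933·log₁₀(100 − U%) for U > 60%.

Drainage path length: H_d = H = 3.9 m (single drainage).
U ≤ 60%: T_v = (π/4)·U² = (π/4)×0.34² = 0.090792.
t = T_v·H_d²/c_v = 0.090792×3.9²/4.5 = 0.3069 years.

t ≈ 0.307 years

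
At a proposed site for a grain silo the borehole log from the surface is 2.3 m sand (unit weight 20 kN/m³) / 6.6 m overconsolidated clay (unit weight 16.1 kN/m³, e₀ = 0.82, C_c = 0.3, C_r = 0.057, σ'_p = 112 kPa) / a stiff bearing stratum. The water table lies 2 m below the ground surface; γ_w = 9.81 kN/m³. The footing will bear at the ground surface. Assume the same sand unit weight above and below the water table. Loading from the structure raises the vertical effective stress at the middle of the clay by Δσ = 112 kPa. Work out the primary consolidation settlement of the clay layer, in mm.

S_c ≈ 264 mm

Mid-depth of clay below the ground surface: z = 2.3 + 6.6/2 = 5.6 m.
Total vertical stress at mid-clay: σ_v = 20×2.3 + 16.1×3.3 = 99.13 kPa.
Pore pressure: u = 9.81×(5.6 − 2) = 35.316 kPa.
Initial effective stress: σ'_0 = σ_v − u = 99.13 − 35.316 = 63.814 kPa.
Final effective stress: σ'_f = 63.814 + 112 = 175.81 kPa.
σ'_f = 175.81 > σ'_p = 112 kPa, so the stress path crosses the preconsolidation pressure — recompression up to σ'_p, then virgin compression beyond:
S_c = H/(1+e₀)·[C_r·log₁₀(σ'_p/σ'_0) + C_c·log₁₀(σ'_f/σ'_p)]
    = 6.6/1.82 × [0.057×log₁₀(112/63.814) + 0.3×log₁₀(175.81/112)]
    = 3.6264 × [0.013925 + 0.058748] = 0.2635 m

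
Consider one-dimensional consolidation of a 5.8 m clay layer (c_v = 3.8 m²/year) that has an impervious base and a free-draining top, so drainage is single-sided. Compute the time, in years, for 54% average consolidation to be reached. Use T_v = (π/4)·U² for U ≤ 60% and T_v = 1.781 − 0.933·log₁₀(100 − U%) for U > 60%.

t ≈ 2.03 years

Drainage path length: H_d = H = 5.8 m (single drainage).
U ≤ 60%: T_v = (π/4)·U² = (π/4)×0.54² = 0.22902.
t = T_v·H_d²/c_v = 0.22902×5.8²/3.8 = 2.027 years.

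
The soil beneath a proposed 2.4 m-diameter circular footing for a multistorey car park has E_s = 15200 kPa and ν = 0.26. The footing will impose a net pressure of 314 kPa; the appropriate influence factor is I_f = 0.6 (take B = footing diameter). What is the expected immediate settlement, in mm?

Immediate (elastic) settlement: S_e = q·B·(1−ν²)/E_s · I_f.
S_e = 314 × 2.4 × (1 − 0.26²) / 15200 × 0.6
    = 314 × 2.4 × 0.9324 / 15200 × 0.6
    = 0.02774 m = 27.74 mm

S_e ≈ 27.7 mm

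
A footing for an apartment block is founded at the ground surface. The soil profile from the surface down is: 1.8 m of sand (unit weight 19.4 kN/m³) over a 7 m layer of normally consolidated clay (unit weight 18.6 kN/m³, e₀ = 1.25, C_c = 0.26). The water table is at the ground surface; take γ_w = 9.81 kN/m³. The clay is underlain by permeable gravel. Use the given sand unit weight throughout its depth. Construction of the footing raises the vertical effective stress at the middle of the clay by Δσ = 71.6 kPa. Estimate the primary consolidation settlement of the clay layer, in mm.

S_c ≈ 321 mm

Mid-depth of clay below the ground surface: z = 1.8 + 7/2 = 5.3 m.
Total vertical stress at mid-clay: σ_v = 19.4×1.8 + 18.6×3.5 = 100.02 kPa.
Pore pressure: u = 9.81×(5.3 − 0) = 51.993 kPa.
Initial effective stress: σ'_0 = σ_v − u = 100.02 − 51.993 = 48.027 kPa.
Final effective stress: σ'_f = σ'_0 + Δσ = 48.027 + 71.6 = 119.63 kPa.
Normally consolidated clay, so the full stress increment lies on the virgin compression line:
S_c = C_c·H/(1+e₀)·log₁₀(σ'_f/σ'_0) = 0.26×7/(1+1.25)×log₁₀(119.63/48.027)
    = 0.80889 × 0.39635 = 0.3206 m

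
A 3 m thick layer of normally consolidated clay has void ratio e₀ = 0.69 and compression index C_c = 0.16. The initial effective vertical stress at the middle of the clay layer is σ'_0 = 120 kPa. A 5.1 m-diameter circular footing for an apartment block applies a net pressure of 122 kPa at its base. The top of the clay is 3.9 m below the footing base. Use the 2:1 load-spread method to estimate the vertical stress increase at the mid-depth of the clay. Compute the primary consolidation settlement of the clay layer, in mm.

S_c ≈ 26.5 mm

Mid-depth of clay below the footing base: z = 3.9 + 3/2 = 5.4 m.
Stress increase at mid-clay by the 2:1 spreading method:
Δσ ≈ qD²/(D+z)² = 122×5.1²/(5.1+5.4)² = 28.782 kPa
Final effective stress: σ'_f = σ'_0 + Δσ = 120 + 28.782 = 148.78 kPa.
Normally consolidated clay, so the full stress increment lies on the virgin compression line:
S_c = C_c·H/(1+e₀)·log₁₀(σ'_f/σ'_0) = 0.16×3/(1+0.69)×log₁₀(148.78/120)
    = 0.28402 × 0.093363 = 0.02652 m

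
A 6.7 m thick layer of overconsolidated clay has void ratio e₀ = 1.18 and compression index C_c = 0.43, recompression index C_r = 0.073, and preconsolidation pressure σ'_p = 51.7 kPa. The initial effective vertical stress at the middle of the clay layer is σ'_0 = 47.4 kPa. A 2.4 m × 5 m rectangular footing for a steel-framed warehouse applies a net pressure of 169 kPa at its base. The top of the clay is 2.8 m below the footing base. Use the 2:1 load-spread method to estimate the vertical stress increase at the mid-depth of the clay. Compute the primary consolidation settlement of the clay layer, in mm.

S_c ≈ 171 mm

Mid-depth of clay below the footing base: z = 2.8 + 6.7/2 = 6.15 m.
Stress increase at mid-clay by the 2:1 spreading method:
Δσ = qBL/((B+z)(L+z)) = 169×2.4×5/((2.4+6.15)(5+6.15)) = 21.273 kPa
Final effective stress: σ'_f = 47.4 + 21.273 = 68.673 kPa.
σ'_f = 68.673 > σ'_p = 51.7 kPa, so the stress path crosses the preconsolidation pressure — recompression up to σ'_p, then virgin compression beyond:
S_c = H/(1+e₀)·[C_r·log₁₀(σ'_p/σ'_0) + C_c·log₁₀(σ'_f/σ'_p)]
    = 6.7/2.18 × [0.073×log₁₀(51.7/47.4) + 0.43×log₁₀(68.673/51.7)]
    = 3.0734 × [0.002753 + 0.053017] = 0.1714 m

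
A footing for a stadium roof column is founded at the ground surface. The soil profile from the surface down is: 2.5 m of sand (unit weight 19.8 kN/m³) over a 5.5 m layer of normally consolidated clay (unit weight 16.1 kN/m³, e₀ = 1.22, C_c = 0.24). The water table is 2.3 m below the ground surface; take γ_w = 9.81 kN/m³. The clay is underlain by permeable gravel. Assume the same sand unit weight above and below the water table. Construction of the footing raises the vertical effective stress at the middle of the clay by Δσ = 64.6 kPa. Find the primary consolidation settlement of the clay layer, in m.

S_c ≈ 0.179 m

Mid-depth of clay below the ground surface: z = 2.5 + 5.5/2 = 5.25 m.
Total vertical stress at mid-clay: σ_v = 19.8×2.5 + 16.1×2.75 = 93.775 kPa.
Pore pressure: u = 9.81×(5.25 − 2.3) = 28.94 kPa.
Initial effective stress: σ'_0 = σ_v − u = 93.775 − 28.94 = 64.835 kPa.
Final effective stress: σ'_f = σ'_0 + Δσ = 64.835 + 64.6 = 129.44 kPa.
Normally consolidated clay, so the full stress increment lies on the virgin compression line:
S_c = C_c·H/(1+e₀)·log₁₀(σ'_f/σ'_0) = 0.24×5.5/(1+1.22)×log₁₀(129.44/64.835)
    = 0.59459 × 0.30026 = 0.1785 m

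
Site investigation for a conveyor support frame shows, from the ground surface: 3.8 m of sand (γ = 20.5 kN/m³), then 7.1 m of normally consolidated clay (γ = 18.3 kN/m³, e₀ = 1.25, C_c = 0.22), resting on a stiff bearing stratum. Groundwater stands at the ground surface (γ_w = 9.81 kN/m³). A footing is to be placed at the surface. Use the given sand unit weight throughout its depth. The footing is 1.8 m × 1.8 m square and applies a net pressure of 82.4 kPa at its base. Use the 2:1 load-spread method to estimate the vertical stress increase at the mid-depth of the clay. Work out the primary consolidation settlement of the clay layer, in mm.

Mid-depth of clay below the ground surface: z = 3.8 + 7.1/2 = 7.35 m.
Total vertical stress at mid-clay: σ_v = 20.5×3.8 + 18.3×3.55 = 142.87 kPa.
Pore pressure: u = 9.81×(7.35 − 0) = 72.103 kPa.
Initial effective stress: σ'_0 = σ_v − u = 142.87 − 72.103 = 70.767 kPa.
Stress increase at mid-clay by the 2:1 spreading method:
Δσ = qBL/((B+z)(L+z)) = 82.4×1.8×1.8/((1.8+7.35)(1.8+7.35)) = 3.1888 kPa
Final effective stress: σ'_f = σ'_0 + Δσ = 70.767 + 3.1888 = 73.956 kPa.
Normally consolidated clay, so the full stress increment lies on the virgin compression line:
S_c = C_c·H/(1+e₀)·log₁₀(σ'_f/σ'_0) = 0.22×7.1/(1+1.25)×log₁₀(73.956/70.767)
    = 0.69422 × 0.019143 = 0.01329 m

S_c ≈ 13.3 mm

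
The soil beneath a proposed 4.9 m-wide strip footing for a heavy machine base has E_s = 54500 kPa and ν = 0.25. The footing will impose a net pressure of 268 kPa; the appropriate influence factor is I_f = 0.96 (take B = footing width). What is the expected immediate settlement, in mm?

Immediate (elastic) settlement: S_e = q·B·(1−ν²)/E_s · I_f.
S_e = 268 × 4.9 × (1 − 0.25²) / 54500 × 0.96
    = 268 × 4.9 × 0.9375 / 54500 × 0.96
    = 0.02169 m = 21.69 mm

S_e ≈ 21.7 mm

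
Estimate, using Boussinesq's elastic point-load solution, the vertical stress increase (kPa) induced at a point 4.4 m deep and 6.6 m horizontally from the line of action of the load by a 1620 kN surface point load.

Δσ_z ≈ 2.1 kPa

Boussinesq vertical stress below a point load on an elastic half-space:
Δσ_z = 3P/(2πz²) · [1 + (r/z)²]^(−5/2)
r/z = 6.6/4.4 = 1.5; [1+(r/z)²]^(−5/2) = 0.052516.
Δσ_z = 3×1620/(2π×4.4²) × 0.052516 = 39.953 × 0.052516 = 2.098 kPa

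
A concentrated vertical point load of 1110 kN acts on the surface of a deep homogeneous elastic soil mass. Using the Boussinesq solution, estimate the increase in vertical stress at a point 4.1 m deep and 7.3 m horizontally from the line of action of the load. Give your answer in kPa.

Δσ_z ≈ 0.888 kPa

Boussinesq vertical stress below a point load on an elastic half-space:
Δσ_z = 3P/(2πz²) · [1 + (r/z)²]^(−5/2)
r/z = 7.3/4.1 = 1.7805; [1+(r/z)²]^(−5/2) = 0.028159.
Δσ_z = 3×1110/(2π×4.1²) × 0.028159 = 31.528 × 0.028159 = 0.8878 kPa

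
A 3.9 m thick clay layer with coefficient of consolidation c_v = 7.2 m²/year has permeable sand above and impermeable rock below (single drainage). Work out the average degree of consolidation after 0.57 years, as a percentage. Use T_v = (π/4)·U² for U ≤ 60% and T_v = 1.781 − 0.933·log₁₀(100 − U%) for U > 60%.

Drainage path length: H_d = H = 3.9 m (single drainage).
T_v = c_v·t/H_d² = 7.2×0.57/3.9² = 0.26982.
T_v = 0.26982 corresponds to the U ≤ 60% branch:
U = √(4T_v/π) = 0.5861

U ≈ 58.6 %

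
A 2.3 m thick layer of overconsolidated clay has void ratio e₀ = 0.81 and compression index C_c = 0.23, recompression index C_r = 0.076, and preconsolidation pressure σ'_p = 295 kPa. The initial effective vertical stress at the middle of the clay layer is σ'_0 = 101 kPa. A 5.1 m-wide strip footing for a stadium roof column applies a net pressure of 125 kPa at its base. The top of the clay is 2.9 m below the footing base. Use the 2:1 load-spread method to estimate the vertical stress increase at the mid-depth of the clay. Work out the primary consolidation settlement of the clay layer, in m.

S_c ≈ 0.022 m

Mid-depth of clay below the footing base: z = 2.9 + 2.3/2 = 4.05 m.
Stress increase at mid-clay by the 2:1 spreading method:
Δσ = qB/(B+z) = 125×5.1/(5.1+4.05) = 69.672 kPa
Final effective stress: σ'_f = 101 + 69.672 = 170.67 kPa.
σ'_f = 170.67 ≤ σ'_p = 295 kPa, so the clay remains overconsolidated and only the recompression index applies:
S_c = C_r·H/(1+e₀)·log₁₀(σ'_f/σ'_0) = 0.076×2.3/1.81×log₁₀(170.67/101)
    = 0.096573 × 0.22784 = 0.022 m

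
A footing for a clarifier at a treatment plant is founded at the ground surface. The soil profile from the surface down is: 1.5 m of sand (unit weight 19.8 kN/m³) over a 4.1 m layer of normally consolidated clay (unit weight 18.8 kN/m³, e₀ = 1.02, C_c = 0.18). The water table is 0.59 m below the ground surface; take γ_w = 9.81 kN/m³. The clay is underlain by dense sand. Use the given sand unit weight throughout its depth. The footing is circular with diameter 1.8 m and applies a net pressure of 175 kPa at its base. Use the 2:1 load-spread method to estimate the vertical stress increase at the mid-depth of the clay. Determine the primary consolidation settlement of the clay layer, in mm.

Mid-depth of clay below the ground surface: z = 1.5 + 4.1/2 = 3.55 m.
Total vertical stress at mid-clay: σ_v = 19.8×1.5 + 18.8×2.05 = 68.24 kPa.
Pore pressure: u = 9.81×(3.55 − 0.59) = 29.038 kPa.
Initial effective stress: σ'_0 = σ_v − u = 68.24 − 29.038 = 39.202 kPa.
Stress increase at mid-clay by the 2:1 spreading method:
Δσ ≈ qD²/(D+z)² = 175×1.8²/(1.8+3.55)² = 19.81 kPa
Final effective stress: σ'_f = σ'_0 + Δσ = 39.202 + 19.81 = 59.012 kPa.
Normally consolidated clay, so the full stress increment lies on the virgin compression line:
S_c = C_c·H/(1+e₀)·log₁₀(σ'_f/σ'_0) = 0.18×4.1/(1+1.02)×log₁₀(59.012/39.202)
    = 0.36535 × 0.17763 = 0.0649 m

S_c ≈ 64.9 mm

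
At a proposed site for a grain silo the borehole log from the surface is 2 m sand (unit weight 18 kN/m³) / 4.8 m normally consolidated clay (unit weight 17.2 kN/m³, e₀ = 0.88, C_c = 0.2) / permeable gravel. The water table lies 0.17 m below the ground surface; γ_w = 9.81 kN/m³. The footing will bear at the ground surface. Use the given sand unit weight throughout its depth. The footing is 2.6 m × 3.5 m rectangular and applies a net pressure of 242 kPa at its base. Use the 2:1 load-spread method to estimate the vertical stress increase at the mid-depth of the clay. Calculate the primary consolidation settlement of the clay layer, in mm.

S_c ≈ 166 mm

Mid-depth of clay below the ground surface: z = 2 + 4.8/2 = 4.4 m.
Total vertical stress at mid-clay: σ_v = 18×2 + 17.2×2.4 = 77.28 kPa.
Pore pressure: u = 9.81×(4.4 − 0.17) = 41.496 kPa.
Initial effective stress: σ'_0 = σ_v − u = 77.28 − 41.496 = 35.784 kPa.
Stress increase at mid-clay by the 2:1 spreading method:
Δσ = qBL/((B+z)(L+z)) = 242×2.6×3.5/((2.6+4.4)(3.5+4.4)) = 39.823 kPa
Final effective stress: σ'_f = σ'_0 + Δσ = 35.784 + 39.823 = 75.607 kPa.
Normally consolidated clay, so the full stress increment lies on the virgin compression line:
S_c = C_c·H/(1+e₀)·log₁₀(σ'_f/σ'_0) = 0.2×4.8/(1+0.88)×log₁₀(75.607/35.784)
    = 0.51064 × 0.32487 = 0.1659 m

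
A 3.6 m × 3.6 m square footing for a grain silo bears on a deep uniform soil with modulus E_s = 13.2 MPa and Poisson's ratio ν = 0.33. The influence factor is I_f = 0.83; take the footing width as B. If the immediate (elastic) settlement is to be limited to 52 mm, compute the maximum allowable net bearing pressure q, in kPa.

E_s = 13.2 MPa = 13200 kPa.
S_e = q·B·(1−ν²)/E_s · I_f  ⇒  q = S_e·E_s / (B·(1−ν²)·I_f).
q = 0.052 × 13200 / (3.6 × 0.8911 × 0.83) = 257.8 kPa

q ≈ 258 kPa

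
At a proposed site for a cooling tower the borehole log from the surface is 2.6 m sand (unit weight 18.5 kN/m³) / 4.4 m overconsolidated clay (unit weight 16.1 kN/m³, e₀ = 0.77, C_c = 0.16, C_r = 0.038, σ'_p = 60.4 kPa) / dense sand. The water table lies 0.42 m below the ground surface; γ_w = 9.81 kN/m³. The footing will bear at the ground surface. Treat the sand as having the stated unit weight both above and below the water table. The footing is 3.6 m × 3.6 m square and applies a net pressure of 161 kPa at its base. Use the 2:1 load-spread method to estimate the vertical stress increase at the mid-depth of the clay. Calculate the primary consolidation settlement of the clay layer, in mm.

S_c ≈ 42.1 mm

Mid-depth of clay below the ground surface: z = 2.6 + 4.4/2 = 4.8 m.
Total vertical stress at mid-clay: σ_v = 18.5×2.6 + 16.1×2.2 = 83.52 kPa.
Pore pressure: u = 9.81×(4.8 − 0.42) = 42.968 kPa.
Initial effective stress: σ'_0 = σ_v − u = 83.52 − 42.968 = 40.552 kPa.
Stress increase at mid-clay by the 2:1 spreading method:
Δσ = qBL/((B+z)(L+z)) = 161×3.6×3.6/((3.6+4.8)(3.6+4.8)) = 29.571 kPa
Final effective stress: σ'_f = 40.552 + 29.571 = 70.123 kPa.
σ'_f = 70.123 > σ'_p = 60.4 kPa, so the stress path crosses the preconsolidation pressure — recompression up to σ'_p, then virgin compression beyond:
S_c = H/(1+e₀)·[C_r·log₁₀(σ'_p/σ'_0) + C_c·log₁₀(σ'_f/σ'_p)]
    = 4.4/1.77 × [0.038×log₁₀(60.4/40.552) + 0.16×log₁₀(70.123/60.4)]
    = 2.4859 × [0.0065749 + 0.010372] = 0.04213 m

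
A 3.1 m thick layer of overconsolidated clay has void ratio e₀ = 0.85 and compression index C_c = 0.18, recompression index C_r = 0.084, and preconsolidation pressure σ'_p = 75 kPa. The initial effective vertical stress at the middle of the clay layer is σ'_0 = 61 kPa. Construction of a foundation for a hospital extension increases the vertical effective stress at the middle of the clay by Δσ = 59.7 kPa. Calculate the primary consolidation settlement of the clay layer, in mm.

Final effective stress: σ'_f = 61 + 59.7 = 120.7 kPa.
σ'_f = 120.7 > σ'_p = 75 kPa, so the stress path crosses the preconsolidation pressure — recompression up to σ'_p, then virgin compression beyond:
S_c = H/(1+e₀)·[C_r·log₁₀(σ'_p/σ'_0) + C_c·log₁₀(σ'_f/σ'_p)]
    = 3.1/1.85 × [0.084×log₁₀(75/61) + 0.18×log₁₀(120.7/75)]
    = 1.6757 × [0.0075374 + 0.037196] = 0.07496 m

S_c ≈ 75 mm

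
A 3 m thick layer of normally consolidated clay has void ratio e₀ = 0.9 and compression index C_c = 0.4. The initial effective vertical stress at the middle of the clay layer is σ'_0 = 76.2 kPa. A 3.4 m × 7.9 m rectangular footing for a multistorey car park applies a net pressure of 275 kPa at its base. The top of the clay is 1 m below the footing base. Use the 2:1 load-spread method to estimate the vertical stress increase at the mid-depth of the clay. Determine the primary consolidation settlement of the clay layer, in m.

Mid-depth of clay below the footing base: z = 1 + 3/2 = 2.5 m.
Stress increase at mid-clay by the 2:1 spreading method:
Δσ = qBL/((B+z)(L+z)) = 275×3.4×7.9/((3.4+2.5)(7.9+2.5)) = 120.38 kPa
Final effective stress: σ'_f = σ'_0 + Δσ = 76.2 + 120.38 = 196.58 kPa.
Normally consolidated clay, so the full stress increment lies on the virgin compression line:
S_c = C_c·H/(1+e₀)·log₁₀(σ'_f/σ'_0) = 0.4×3/(1+0.9)×log₁₀(196.58/76.2)
    = 0.63158 × 0.41158 = 0.2599 m

S_c ≈ 0.26 m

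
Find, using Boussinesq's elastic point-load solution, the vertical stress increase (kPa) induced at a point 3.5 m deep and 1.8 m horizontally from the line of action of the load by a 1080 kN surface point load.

Δσ_z ≈ 23.4 kPa

Boussinesq vertical stress below a point load on an elastic half-space:
Δσ_z = 3P/(2πz²) · [1 + (r/z)²]^(−5/2)
r/z = 1.8/3.5 = 0.51429; [1+(r/z)²]^(−5/2) = 0.55618.
Δσ_z = 3×1080/(2π×3.5²) × 0.55618 = 42.095 × 0.55618 = 23.41 kPa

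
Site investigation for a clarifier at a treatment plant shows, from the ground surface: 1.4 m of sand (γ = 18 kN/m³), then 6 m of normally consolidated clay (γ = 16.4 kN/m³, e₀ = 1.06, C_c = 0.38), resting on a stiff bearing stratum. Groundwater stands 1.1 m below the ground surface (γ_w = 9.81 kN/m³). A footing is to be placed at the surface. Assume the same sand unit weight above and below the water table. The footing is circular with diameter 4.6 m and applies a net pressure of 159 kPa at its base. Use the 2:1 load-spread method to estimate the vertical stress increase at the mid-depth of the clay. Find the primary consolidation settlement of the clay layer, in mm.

Mid-depth of clay below the ground surface: z = 1.4 + 6/2 = 4.4 m.
Total vertical stress at mid-clay: σ_v = 18×1.4 + 16.4×3 = 74.4 kPa.
Pore pressure: u = 9.81×(4.4 − 1.1) = 32.373 kPa.
Initial effective stress: σ'_0 = σ_v − u = 74.4 − 32.373 = 42.027 kPa.
Stress increase at mid-clay by the 2:1 spreading method:
Δσ ≈ qD²/(D+z)² = 159×4.6²/(4.6+4.4)² = 41.536 kPa
Final effective stress: σ'_f = σ'_0 + Δσ = 42.027 + 41.536 = 83.563 kPa.
Normally consolidated clay, so the full stress increment lies on the virgin compression line:
S_c = C_c·H/(1+e₀)·log₁₀(σ'_f/σ'_0) = 0.38×6/(1+1.06)×log₁₀(83.563/42.027)
    = 1.1068 × 0.29849 = 0.3304 m

S_c ≈ 330 mm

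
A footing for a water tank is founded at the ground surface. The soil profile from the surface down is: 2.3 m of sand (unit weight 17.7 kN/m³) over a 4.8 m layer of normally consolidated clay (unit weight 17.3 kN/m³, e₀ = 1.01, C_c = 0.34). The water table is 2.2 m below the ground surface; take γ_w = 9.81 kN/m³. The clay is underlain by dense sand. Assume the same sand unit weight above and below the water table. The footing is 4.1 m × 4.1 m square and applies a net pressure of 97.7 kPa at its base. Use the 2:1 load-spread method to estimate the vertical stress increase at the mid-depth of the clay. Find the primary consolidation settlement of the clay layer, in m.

Mid-depth of clay below the ground surface: z = 2.3 + 4.8/2 = 4.7 m.
Total vertical stress at mid-clay: σ_v = 17.7×2.3 + 17.3×2.4 = 82.23 kPa.
Pore pressure: u = 9.81×(4.7 − 2.2) = 24.525 kPa.
Initial effective stress: σ'_0 = σ_v − u = 82.23 − 24.525 = 57.705 kPa.
Stress increase at mid-clay by the 2:1 spreading method:
Δσ = qBL/((B+z)(L+z)) = 97.7×4.1×4.1/((4.1+4.7)(4.1+4.7)) = 21.208 kPa
Final effective stress: σ'_f = σ'_0 + Δσ = 57.705 + 21.208 = 78.913 kPa.
Normally consolidated clay, so the full stress increment lies on the virgin compression line:
S_c = C_c·H/(1+e₀)·log₁₀(σ'_f/σ'_0) = 0.34×4.8/(1+1.01)×log₁₀(78.913/57.705)
    = 0.81194 × 0.13594 = 0.1104 m

S_c ≈ 0.11 m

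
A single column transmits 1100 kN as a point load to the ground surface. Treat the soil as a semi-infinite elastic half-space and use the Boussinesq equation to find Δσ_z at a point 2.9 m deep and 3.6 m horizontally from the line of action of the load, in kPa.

Δσ_z ≈ 6.07 kPa

Boussinesq vertical stress below a point load on an elastic half-space:
Δσ_z = 3P/(2πz²) · [1 + (r/z)²]^(−5/2)
r/z = 3.6/2.9 = 1.2414; [1+(r/z)²]^(−5/2) = 0.097158.
Δσ_z = 3×1100/(2π×2.9²) × 0.097158 = 62.451 × 0.097158 = 6.068 kPa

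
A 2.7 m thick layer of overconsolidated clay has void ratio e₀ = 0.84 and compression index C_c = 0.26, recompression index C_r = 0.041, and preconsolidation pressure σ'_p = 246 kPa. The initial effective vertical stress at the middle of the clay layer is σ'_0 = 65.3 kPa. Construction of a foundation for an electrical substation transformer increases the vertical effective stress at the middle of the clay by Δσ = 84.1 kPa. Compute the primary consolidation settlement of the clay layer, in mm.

S_c ≈ 21.6 mm

Final effective stress: σ'_f = 65.3 + 84.1 = 149.4 kPa.
σ'_f = 149.4 ≤ σ'_p = 246 kPa, so the clay remains overconsolidated and only the recompression index applies:
S_c = C_r·H/(1+e₀)·log₁₀(σ'_f/σ'_0) = 0.041×2.7/1.84×log₁₀(149.4/65.3)
    = 0.060163 × 0.35944 = 0.02163 m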